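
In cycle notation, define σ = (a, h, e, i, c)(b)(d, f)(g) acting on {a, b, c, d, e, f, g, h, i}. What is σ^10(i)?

i lies in the 5-cycle (a, h, e, i, c).
Since the cycle has length 5, σ^10 acts on it the same as σ^0 (10 mod 5 = 0).
So σ^10(i) = i.

i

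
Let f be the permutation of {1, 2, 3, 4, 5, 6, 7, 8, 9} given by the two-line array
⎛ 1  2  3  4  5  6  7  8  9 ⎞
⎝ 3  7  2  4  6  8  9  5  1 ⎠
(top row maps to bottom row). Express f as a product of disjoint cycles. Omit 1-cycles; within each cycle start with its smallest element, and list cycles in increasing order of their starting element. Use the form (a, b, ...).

Iterating f from 1 gives 1 → 3 → 2 → 7 → 9 → 1; that is the 5-cycle (1, 3, 2, 7, 9).
Continuing from each remaining unvisited element yields (1, 3, 2, 7, 9)(5, 6, 8).

(1, 3, 2, 7, 9)(5, 6, 8)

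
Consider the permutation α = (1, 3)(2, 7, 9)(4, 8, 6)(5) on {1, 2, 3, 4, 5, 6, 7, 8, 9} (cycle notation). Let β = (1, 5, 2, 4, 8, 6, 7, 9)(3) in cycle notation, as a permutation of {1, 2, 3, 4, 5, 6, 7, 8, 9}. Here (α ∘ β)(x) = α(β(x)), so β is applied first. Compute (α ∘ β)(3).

1

First apply β: β(3) = 3, then α(3) = 1. Thus (α ∘ β)(3) = 1.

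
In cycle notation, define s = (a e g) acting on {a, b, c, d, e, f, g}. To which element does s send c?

c does not appear in any cycle of s, so it is a fixed point: s(c) = c.

c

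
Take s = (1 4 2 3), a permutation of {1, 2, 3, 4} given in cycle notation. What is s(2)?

3

In the cycle (1 4 2 3), 2 is followed by 3, so s(2) = 3.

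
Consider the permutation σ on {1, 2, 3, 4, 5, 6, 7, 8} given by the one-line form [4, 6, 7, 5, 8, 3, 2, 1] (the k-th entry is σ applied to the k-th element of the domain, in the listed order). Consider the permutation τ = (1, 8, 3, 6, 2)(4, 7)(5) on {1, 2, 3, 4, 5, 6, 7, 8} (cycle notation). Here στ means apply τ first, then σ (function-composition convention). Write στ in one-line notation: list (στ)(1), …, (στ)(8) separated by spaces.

(στ)(x) = σ(τ(x)). Computing each image: σ(τ(1)) = σ(8) = 1, σ(τ(2)) = σ(1) = 4, σ(τ(3)) = σ(6) = 3, σ(τ(4)) = σ(7) = 2, σ(τ(5)) = σ(5) = 8, σ(τ(6)) = σ(2) = 6, σ(τ(7)) = σ(4) = 5, σ(τ(8)) = σ(3) = 7.
Hence στ = [1 4 3 2 8 6 5 7].

1 4 3 2 8 6 5 7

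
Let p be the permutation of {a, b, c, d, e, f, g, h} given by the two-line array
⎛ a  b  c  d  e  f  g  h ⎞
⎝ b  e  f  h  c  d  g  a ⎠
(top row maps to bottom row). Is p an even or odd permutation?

even

In disjoint-cycle form the cycle lengths are 7, 1.
A cycle of length ℓ contributes ℓ−1 transpositions, so p is a product of 6 transpositions — even.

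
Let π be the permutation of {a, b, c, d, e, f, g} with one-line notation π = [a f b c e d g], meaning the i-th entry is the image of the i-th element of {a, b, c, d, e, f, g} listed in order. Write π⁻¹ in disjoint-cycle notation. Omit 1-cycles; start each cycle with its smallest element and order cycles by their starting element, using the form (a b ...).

(b c d f)

The cycle decomposition of π is (b f d c).
The inverse reverses every cycle; in canonical form, π⁻¹ = (b c d f).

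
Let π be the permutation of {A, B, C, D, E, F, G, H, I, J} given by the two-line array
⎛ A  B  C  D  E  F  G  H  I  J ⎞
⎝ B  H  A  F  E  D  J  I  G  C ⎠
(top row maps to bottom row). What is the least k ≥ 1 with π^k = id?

14

The disjoint-cycle form of π has cycle lengths 7, 2, 1.
The order is lcm(7, 2) = 14.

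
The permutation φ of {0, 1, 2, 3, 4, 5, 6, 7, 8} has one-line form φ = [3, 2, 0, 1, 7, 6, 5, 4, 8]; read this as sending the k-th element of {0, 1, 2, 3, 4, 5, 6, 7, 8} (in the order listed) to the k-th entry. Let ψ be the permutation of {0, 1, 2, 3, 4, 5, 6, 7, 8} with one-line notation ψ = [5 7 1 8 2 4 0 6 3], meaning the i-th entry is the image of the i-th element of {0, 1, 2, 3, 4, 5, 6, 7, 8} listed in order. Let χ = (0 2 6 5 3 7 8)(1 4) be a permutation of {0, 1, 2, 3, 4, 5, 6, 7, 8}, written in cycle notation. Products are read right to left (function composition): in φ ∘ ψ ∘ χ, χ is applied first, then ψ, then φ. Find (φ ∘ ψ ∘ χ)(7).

Apply the permutations in order: χ(7) = 8, then ψ(8) = 3, then φ(3) = 1. So (φ ∘ ψ ∘ χ)(7) = 1.

1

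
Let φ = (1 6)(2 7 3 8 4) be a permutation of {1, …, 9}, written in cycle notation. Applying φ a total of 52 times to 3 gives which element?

4

3 lies in the 5-cycle (2 7 3 8 4).
Since the cycle has length 5, φ^52 acts on it the same as φ^2 (52 mod 5 = 2).
Stepping 2 places around the cycle: 3 → 8 → 4.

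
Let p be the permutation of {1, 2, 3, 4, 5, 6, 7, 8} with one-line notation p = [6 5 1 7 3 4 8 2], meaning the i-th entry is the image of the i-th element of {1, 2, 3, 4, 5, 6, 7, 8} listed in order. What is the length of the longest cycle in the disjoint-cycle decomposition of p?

8

Decomposing into disjoint cycles gives (1, 6, 4, 7, 8, 2, 5, 3); the longest has length 8.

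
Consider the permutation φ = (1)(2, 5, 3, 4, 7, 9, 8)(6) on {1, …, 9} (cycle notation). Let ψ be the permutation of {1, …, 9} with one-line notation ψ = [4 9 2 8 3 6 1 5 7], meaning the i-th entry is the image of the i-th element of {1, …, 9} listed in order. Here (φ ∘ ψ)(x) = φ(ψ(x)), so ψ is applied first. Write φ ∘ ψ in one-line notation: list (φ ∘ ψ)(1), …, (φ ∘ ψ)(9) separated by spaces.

(φ ∘ ψ)(x) = φ(ψ(x)). Computing each image: φ(ψ(1)) = φ(4) = 7, φ(ψ(2)) = φ(9) = 8, φ(ψ(3)) = φ(2) = 5, φ(ψ(4)) = φ(8) = 2, φ(ψ(5)) = φ(3) = 4, φ(ψ(6)) = φ(6) = 6, φ(ψ(7)) = φ(1) = 1, φ(ψ(8)) = φ(5) = 3, φ(ψ(9)) = φ(7) = 9.
Hence φ ∘ ψ = [7 8 5 2 4 6 1 3 9].

7 8 5 2 4 6 1 3 9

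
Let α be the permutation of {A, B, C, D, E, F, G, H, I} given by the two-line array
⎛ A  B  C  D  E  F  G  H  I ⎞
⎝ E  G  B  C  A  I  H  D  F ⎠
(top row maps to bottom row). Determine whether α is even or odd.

even

In disjoint-cycle form the cycle lengths are 5, 2, 2.
A cycle of length ℓ contributes ℓ−1 transpositions, so α is a product of 4 + 1 + 1 = 6 transpositions — even.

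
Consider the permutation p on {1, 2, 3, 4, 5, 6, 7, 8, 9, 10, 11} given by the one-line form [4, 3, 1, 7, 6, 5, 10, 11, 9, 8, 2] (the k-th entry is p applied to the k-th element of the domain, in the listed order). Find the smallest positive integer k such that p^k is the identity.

8

Decomposing into disjoint cycles gives cycle lengths 8, 2, 1.
The order is lcm(8, 2) = 8.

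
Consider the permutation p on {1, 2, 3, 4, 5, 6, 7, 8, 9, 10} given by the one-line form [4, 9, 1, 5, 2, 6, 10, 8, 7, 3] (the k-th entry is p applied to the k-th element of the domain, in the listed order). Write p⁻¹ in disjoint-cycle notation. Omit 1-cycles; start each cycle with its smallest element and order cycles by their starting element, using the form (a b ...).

(1 3 10 7 9 2 5 4)

The cycle decomposition of p is (1 4 5 2 9 7 10 3).
The inverse reverses every cycle; in canonical form, p⁻¹ = (1 3 10 7 9 2 5 4).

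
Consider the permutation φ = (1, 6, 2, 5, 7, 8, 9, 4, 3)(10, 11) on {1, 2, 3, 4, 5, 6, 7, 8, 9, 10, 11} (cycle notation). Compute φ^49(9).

6

9 lies in the 9-cycle (1, 6, 2, 5, 7, 8, 9, 4, 3).
Powers repeat with period 9 on this cycle, and 49 mod 9 = 4, so φ^49(9) = φ^4(9).
Advancing 4 steps from 9: 9 → 4 → 3 → 1 → 6.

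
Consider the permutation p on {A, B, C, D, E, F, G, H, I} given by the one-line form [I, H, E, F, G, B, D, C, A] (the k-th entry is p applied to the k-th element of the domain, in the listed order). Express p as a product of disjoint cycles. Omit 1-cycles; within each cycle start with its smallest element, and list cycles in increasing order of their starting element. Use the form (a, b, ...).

(A, I)(B, H, C, E, G, D, F)

Start at A and follow images: A → I → A, giving the cycle (A, I).
Continuing from each remaining unvisited element yields (A, I)(B, H, C, E, G, D, F).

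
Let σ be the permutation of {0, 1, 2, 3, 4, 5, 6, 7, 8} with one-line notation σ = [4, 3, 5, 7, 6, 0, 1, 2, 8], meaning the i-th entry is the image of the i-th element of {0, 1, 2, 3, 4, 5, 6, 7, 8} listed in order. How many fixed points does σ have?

1

The fixed points (elements with σ(x) = x) are {8}, so there is 1.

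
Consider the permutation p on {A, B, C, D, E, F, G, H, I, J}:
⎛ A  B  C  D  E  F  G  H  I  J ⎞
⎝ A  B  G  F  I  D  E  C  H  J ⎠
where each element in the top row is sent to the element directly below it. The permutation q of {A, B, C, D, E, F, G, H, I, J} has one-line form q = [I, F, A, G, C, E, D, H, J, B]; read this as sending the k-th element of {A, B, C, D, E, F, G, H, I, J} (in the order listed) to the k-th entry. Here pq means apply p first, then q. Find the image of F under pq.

First apply p: p(F) = D, then q(D) = G. Thus (pq)(F) = G.

G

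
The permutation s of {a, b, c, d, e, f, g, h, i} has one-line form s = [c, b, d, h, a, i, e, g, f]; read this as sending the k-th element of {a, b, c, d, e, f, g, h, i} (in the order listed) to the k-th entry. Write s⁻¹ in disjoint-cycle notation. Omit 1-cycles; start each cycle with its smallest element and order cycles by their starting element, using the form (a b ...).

(a e g h d c)(f i)

The cycle decomposition of s is (a c d h g e)(f i).
Reversing each cycle (and rotating so the smallest element leads) gives s⁻¹ = (a e g h d c)(f i).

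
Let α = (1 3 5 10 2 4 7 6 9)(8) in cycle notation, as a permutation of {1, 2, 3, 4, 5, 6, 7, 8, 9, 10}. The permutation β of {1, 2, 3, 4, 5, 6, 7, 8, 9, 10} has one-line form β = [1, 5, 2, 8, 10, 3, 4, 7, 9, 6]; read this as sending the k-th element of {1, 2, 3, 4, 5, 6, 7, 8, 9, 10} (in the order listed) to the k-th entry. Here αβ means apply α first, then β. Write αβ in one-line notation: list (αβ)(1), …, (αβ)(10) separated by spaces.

2 8 10 4 6 9 3 7 1 5

(αβ)(x) = β(α(x)). Computing each image: β(α(1)) = β(3) = 2, β(α(2)) = β(4) = 8, β(α(3)) = β(5) = 10, β(α(4)) = β(7) = 4, β(α(5)) = β(10) = 6, β(α(6)) = β(9) = 9, β(α(7)) = β(6) = 3, β(α(8)) = β(8) = 7, β(α(9)) = β(1) = 1, β(α(10)) = β(2) = 5.
Hence αβ = [2 8 10 4 6 9 3 7 1 5].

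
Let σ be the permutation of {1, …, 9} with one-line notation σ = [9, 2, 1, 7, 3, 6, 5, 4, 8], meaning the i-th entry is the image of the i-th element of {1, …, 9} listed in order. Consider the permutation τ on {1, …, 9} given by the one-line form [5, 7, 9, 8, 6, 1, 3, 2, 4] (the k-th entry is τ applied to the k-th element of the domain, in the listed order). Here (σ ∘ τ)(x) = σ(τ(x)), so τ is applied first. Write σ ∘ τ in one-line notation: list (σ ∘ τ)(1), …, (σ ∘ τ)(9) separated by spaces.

3 5 8 4 6 9 1 2 7

(σ ∘ τ)(x) = σ(τ(x)). Computing each image: σ(τ(1)) = σ(5) = 3, σ(τ(2)) = σ(7) = 5, σ(τ(3)) = σ(9) = 8, σ(τ(4)) = σ(8) = 4, σ(τ(5)) = σ(6) = 6, σ(τ(6)) = σ(1) = 9, σ(τ(7)) = σ(3) = 1, σ(τ(8)) = σ(2) = 2, σ(τ(9)) = σ(4) = 7.
Hence σ ∘ τ = [3 5 8 4 6 9 1 2 7].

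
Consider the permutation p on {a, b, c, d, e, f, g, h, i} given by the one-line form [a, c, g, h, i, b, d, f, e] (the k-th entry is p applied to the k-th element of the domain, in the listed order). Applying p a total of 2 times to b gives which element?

Tracing b → c → … returns to b after 6 steps, so b lies in a 6-cycle (b c g d h f).
Advancing 2 steps from b: b → c → g.

g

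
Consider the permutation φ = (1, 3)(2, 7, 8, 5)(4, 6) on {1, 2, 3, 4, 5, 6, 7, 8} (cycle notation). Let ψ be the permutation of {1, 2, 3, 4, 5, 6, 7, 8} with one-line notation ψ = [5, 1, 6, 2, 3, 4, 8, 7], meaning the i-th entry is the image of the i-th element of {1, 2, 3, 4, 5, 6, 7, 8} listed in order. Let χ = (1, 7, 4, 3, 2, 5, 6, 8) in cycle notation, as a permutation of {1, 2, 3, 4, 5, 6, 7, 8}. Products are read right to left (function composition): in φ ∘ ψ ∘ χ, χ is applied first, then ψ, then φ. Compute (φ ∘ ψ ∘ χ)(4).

(φ ∘ ψ ∘ χ)(4) = φ(ψ(χ(4))). χ(4) = 3, then ψ(3) = 6, then φ(6) = 4, so the result is 4.

4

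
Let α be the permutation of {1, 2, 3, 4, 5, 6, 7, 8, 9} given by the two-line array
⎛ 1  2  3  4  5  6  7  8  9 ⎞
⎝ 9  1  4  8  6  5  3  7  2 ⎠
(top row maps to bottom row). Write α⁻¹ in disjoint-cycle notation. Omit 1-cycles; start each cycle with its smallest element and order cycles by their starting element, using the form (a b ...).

(1 2 9)(3 7 8 4)(5 6)

First write α in disjoint cycles: (1 9 2)(3 4 8 7)(5 6).
The inverse reverses every cycle; in canonical form, α⁻¹ = (1 2 9)(3 7 8 4)(5 6).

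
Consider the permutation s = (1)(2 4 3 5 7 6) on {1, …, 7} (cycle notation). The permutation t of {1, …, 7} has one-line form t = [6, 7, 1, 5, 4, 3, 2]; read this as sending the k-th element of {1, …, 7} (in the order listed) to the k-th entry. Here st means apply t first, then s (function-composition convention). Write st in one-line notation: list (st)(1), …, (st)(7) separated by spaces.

(st)(x) = s(t(x)). Computing each image: s(t(1)) = s(6) = 2, s(t(2)) = s(7) = 6, s(t(3)) = s(1) = 1, s(t(4)) = s(5) = 7, s(t(5)) = s(4) = 3, s(t(6)) = s(3) = 5, s(t(7)) = s(2) = 4.
Hence st = [2 6 1 7 3 5 4].

2 6 1 7 3 5 4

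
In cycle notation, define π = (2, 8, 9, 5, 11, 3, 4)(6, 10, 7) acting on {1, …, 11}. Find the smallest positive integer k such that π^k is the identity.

The disjoint cycles have lengths 7, 3, 1.
The order is lcm(7, 3) = 21.

21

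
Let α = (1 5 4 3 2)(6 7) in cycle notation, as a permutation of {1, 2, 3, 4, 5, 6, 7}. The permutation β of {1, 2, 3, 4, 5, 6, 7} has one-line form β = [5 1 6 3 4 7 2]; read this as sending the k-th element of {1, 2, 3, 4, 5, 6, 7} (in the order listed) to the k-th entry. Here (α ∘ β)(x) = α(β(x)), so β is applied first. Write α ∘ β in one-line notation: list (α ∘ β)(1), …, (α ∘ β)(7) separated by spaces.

Chase each element through β then α: 1 → 5 → 4; 2 → 1 → 5; 3 → 6 → 7; 4 → 3 → 2; 5 → 4 → 3; 6 → 7 → 6; 7 → 2 → 1.
So α ∘ β in one-line form is 4 5 7 2 3 6 1.

4 5 7 2 3 6 1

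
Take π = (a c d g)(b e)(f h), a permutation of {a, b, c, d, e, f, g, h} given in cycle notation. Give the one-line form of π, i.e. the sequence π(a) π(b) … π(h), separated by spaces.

Image by image: a→c, b→e, c→d, d→g, e→b, f→h, g→a, h→f.
So the one-line form is c e d g b h a f.

c e d g b h a f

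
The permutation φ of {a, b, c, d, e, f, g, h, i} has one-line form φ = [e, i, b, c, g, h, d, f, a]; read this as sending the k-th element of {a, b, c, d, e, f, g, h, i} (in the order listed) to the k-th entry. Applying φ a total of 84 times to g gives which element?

g

Tracing g → d → … returns to g after 7 steps, so g lies in a 7-cycle (a e g d c b i).
On a 7-cycle, φ^7 is the identity, so φ^84 = φ^0 there (84 ≡ 0 mod 7).
So φ^84(g) = g.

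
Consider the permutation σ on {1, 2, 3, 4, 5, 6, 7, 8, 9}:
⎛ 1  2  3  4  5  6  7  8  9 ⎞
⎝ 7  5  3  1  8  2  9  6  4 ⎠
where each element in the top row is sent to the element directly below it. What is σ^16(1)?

Tracing 1 → 7 → … returns to 1 after 4 steps, so 1 lies in a 4-cycle (1 7 9 4).
On a 4-cycle, σ^4 is the identity, so σ^16 = σ^0 there (16 ≡ 0 mod 4).
So σ^16(1) = 1.

1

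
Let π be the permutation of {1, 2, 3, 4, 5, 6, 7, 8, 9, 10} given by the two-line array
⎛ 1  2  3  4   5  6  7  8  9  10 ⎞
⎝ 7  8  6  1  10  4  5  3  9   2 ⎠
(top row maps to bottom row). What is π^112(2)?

4

Tracing 2 → 8 → … returns to 2 after 9 steps, so 2 lies in a 9-cycle (1 7 5 10 2 8 3 6 4).
Powers repeat with period 9 on this cycle, and 112 mod 9 = 4, so π^112(2) = π^4(2).
Stepping 4 places around the cycle: 2 → 8 → 3 → 6 → 4.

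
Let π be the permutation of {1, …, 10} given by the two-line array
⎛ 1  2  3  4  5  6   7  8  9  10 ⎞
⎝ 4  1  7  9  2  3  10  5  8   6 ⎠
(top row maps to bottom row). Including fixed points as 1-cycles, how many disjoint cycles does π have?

The cycle decomposition is (1, 4, 9, 8, 5, 2)(3, 7, 10, 6), which has 2 cycles (counting 1-cycles).

2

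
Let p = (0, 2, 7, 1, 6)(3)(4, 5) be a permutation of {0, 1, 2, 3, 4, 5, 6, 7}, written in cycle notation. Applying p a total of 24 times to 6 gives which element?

6 lies in the 5-cycle (0, 2, 7, 1, 6).
Powers repeat with period 5 on this cycle, and 24 mod 5 = 4, so p^24(6) = p^4(6).
Advancing 4 steps from 6: 6 → 0 → 2 → 7 → 1.

1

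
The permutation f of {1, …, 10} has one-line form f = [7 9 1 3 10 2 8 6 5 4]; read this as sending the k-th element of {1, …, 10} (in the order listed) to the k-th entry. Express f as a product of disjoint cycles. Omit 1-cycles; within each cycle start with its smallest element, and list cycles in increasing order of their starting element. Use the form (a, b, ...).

Iterating f from 1 gives 1 → 7 → 8 → 6 → 2 → 9 → 5 → 10 → 4 → 3 → 1; that is the 10-cycle (1, 7, 8, 6, 2, 9, 5, 10, 4, 3).
Repeating from the next unused element and collecting all non-trivial cycles gives (1, 7, 8, 6, 2, 9, 5, 10, 4, 3).

(1, 7, 8, 6, 2, 9, 5, 10, 4, 3)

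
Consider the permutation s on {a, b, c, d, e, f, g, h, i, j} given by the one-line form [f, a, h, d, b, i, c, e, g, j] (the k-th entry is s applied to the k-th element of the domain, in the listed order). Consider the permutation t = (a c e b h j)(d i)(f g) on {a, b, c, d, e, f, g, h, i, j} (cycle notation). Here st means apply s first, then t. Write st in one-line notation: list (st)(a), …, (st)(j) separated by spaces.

g c j i h d e b f a

(st)(x) = t(s(x)). Computing each image: t(s(a)) = t(f) = g, t(s(b)) = t(a) = c, t(s(c)) = t(h) = j, t(s(d)) = t(d) = i, t(s(e)) = t(b) = h, t(s(f)) = t(i) = d, t(s(g)) = t(c) = e, t(s(h)) = t(e) = b, t(s(i)) = t(g) = f, t(s(j)) = t(j) = a.
Hence st = [g c j i h d e b f a].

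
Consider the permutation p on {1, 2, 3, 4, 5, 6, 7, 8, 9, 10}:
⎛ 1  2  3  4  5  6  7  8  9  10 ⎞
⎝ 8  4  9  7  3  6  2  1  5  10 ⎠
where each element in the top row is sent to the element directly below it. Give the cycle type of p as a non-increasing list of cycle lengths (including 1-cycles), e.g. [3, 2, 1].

The disjoint cycles are (1 8)(2 4 7)(3 9 5)(6)(10), with lengths 3, 3, 2, 1, 1 in non-increasing order.

[3, 3, 2, 1, 1]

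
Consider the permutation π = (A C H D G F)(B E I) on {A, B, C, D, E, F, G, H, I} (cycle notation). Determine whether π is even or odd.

The cycle lengths are 6, 3.
A cycle is odd iff its length is even; π has 1 even-length cycle, so sgn(π) = (−1)^1 and π is odd.

odd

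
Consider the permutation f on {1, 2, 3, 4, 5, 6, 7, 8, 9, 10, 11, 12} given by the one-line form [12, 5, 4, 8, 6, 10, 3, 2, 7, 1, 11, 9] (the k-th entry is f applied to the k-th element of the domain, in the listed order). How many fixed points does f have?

1

The fixed points (elements with f(x) = x) are {11}, so there is 1.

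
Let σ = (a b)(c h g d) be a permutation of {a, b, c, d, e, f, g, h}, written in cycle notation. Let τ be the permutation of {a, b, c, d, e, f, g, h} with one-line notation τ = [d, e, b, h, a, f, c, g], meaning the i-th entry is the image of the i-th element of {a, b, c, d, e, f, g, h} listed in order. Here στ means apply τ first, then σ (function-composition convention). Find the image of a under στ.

c

(στ)(a) = σ(τ(a)). τ(a) = d, then σ(d) = c. So (στ)(a) = c.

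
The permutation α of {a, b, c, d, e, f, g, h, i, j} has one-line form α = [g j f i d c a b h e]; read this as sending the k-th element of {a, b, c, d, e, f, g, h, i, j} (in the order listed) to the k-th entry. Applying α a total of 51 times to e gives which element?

Tracing e → d → … returns to e after 6 steps, so e lies in a 6-cycle (b j e d i h).
Powers repeat with period 6 on this cycle, and 51 mod 6 = 3, so α^51(e) = α^3(e).
Advancing 3 steps from e: e → d → i → h.

h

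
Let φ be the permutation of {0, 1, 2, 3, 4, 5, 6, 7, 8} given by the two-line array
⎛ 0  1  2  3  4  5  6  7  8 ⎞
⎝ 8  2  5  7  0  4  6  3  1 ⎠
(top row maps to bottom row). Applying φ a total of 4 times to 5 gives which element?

1

Tracing 5 → 4 → … returns to 5 after 6 steps, so 5 lies in a 6-cycle (0, 8, 1, 2, 5, 4).
Advancing 4 steps from 5: 5 → 4 → 0 → 8 → 1.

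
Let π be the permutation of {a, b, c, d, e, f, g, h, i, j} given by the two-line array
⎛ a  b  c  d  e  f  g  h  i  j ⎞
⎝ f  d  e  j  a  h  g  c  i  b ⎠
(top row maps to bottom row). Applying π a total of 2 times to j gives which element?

d

Tracing j → b → … returns to j after 3 steps, so j lies in a 3-cycle (b, d, j).
Advancing 2 steps from j: j → b → d.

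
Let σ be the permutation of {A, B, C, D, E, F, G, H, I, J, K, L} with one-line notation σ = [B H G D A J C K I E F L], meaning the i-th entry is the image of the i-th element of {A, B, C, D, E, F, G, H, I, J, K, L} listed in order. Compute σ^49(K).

K

Tracing K → F → … returns to K after 7 steps, so K lies in a 7-cycle (A B H K F J E).
Powers repeat with period 7 on this cycle, and 49 mod 7 = 0, so σ^49(K) = σ^0(K).
So σ^49(K) = K.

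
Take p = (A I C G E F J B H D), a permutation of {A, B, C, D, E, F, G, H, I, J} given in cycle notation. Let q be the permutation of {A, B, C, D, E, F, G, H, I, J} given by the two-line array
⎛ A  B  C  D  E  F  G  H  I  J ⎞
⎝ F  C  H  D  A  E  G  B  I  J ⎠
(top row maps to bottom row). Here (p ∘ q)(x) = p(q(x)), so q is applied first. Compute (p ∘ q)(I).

C

q(I) = I, then p(I) = C; composing gives (p ∘ q)(I) = C.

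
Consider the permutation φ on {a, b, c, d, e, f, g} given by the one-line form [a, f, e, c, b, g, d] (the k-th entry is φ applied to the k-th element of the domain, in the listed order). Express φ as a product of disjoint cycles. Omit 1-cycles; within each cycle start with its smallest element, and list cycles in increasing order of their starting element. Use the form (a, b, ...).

Start at b and follow images: b → f → g → d → c → e → b, giving the cycle (b, f, g, d, c, e).
Repeating from the next unused element and collecting all non-trivial cycles gives (b, f, g, d, c, e).

(b, f, g, d, c, e)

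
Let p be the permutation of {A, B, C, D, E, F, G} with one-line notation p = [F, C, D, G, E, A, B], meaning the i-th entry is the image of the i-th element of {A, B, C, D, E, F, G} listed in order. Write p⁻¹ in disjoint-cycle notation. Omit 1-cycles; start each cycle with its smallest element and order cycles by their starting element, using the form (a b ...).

The cycle decomposition of p is (A F)(B C D G).
Reversing each cycle (and rotating so the smallest element leads) gives p⁻¹ = (A F)(B G D C).

(A F)(B G D C)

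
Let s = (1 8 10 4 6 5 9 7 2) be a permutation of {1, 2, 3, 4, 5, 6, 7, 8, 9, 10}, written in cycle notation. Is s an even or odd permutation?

The cycle lengths are 9, 1.
A cycle of length ℓ contributes ℓ−1 transpositions, so s is a product of 8 transpositions — even.

even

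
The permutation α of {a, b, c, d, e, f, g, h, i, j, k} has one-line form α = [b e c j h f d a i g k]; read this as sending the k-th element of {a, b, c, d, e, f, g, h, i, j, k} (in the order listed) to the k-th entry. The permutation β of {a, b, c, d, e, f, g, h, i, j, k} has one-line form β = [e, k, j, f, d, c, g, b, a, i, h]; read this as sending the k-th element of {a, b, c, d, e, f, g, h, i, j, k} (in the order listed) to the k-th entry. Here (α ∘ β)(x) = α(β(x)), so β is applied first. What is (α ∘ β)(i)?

b

β(i) = a, then α(a) = b; composing gives (α ∘ β)(i) = b.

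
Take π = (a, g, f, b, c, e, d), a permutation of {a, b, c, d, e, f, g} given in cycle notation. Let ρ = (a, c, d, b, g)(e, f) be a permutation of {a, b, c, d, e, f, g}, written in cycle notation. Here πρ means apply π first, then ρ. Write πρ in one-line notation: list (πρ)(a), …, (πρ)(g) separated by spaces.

(πρ)(x) = ρ(π(x)). Computing each image: ρ(π(a)) = ρ(g) = a, ρ(π(b)) = ρ(c) = d, ρ(π(c)) = ρ(e) = f, ρ(π(d)) = ρ(a) = c, ρ(π(e)) = ρ(d) = b, ρ(π(f)) = ρ(b) = g, ρ(π(g)) = ρ(f) = e.
Hence πρ = [a d f c b g e].

a d f c b g e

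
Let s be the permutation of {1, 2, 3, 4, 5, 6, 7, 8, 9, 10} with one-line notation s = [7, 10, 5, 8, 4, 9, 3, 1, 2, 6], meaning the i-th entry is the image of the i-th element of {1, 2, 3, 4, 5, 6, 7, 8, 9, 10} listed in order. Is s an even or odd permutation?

even

In disjoint-cycle form the cycle lengths are 6, 4.
A cycle of length ℓ contributes ℓ−1 transpositions, so s is a product of 5 + 3 = 8 transpositions — even.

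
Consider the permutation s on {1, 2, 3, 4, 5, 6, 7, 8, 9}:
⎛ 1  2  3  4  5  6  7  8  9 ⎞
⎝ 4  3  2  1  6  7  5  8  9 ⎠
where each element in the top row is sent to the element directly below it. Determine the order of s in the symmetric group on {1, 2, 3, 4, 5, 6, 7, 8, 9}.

6

Writing s as disjoint cycles, the cycle lengths are 3, 2, 2, 1, 1.
The order is lcm(3, 2, 2) = 6.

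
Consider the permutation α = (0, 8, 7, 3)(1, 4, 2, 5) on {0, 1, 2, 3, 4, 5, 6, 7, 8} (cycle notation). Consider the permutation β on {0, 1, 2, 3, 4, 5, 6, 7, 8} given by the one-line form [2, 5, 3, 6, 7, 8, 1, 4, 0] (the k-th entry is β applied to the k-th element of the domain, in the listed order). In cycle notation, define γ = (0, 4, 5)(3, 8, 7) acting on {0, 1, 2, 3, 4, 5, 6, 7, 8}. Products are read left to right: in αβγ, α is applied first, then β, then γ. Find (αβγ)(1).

3

Chase 1: α(1) = 4; β(4) = 7; γ(7) = 3. Hence (αβγ)(1) = 3.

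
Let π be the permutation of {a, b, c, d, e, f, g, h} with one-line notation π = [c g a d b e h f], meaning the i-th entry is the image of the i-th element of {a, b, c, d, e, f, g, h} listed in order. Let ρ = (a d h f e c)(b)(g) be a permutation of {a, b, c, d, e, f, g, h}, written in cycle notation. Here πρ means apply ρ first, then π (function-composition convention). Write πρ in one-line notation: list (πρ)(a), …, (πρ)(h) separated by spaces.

d g c f a b h e

For each element, apply ρ then π: a → d → d; b → b → g; c → a → c; d → h → f; e → c → a; f → e → b; g → g → h; h → f → e.
Collecting the images, πρ = [d g c f a b h e].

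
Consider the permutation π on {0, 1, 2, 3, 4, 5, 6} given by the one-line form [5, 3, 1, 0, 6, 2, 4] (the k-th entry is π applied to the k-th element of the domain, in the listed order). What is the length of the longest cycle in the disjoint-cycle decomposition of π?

Decomposing into disjoint cycles gives (0, 5, 2, 1, 3)(4, 6); the longest has length 5.

5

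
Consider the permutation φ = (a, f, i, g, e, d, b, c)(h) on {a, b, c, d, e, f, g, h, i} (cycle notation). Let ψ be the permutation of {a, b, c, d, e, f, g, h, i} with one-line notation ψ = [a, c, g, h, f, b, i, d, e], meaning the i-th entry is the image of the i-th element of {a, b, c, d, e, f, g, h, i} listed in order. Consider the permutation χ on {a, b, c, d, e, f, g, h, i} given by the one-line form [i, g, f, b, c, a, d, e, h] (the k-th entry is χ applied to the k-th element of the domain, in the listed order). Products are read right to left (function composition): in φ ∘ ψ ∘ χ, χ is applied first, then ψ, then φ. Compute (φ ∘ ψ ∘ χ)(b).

g

(φ ∘ ψ ∘ χ)(b) = φ(ψ(χ(b))). χ(b) = g, then ψ(g) = i, then φ(i) = g, so the result is g.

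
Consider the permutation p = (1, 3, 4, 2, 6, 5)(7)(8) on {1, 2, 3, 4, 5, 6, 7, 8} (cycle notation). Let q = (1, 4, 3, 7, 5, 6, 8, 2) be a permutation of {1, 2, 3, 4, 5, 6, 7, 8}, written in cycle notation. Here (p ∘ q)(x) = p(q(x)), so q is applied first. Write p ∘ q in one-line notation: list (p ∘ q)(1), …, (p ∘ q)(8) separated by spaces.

For each element, apply q then p: 1 → 4 → 2; 2 → 1 → 3; 3 → 7 → 7; 4 → 3 → 4; 5 → 6 → 5; 6 → 8 → 8; 7 → 5 → 1; 8 → 2 → 6.
So p ∘ q in one-line form is 2 3 7 4 5 8 1 6.

2 3 7 4 5 8 1 6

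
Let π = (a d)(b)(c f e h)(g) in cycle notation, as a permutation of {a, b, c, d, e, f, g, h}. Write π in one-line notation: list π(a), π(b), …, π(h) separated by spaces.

Image by image: a↦d, b↦b, c↦f, d↦a, e↦h, f↦e, g↦g, h↦c.
Listing these in domain order gives d b f a h e g c.

d b f a h e g c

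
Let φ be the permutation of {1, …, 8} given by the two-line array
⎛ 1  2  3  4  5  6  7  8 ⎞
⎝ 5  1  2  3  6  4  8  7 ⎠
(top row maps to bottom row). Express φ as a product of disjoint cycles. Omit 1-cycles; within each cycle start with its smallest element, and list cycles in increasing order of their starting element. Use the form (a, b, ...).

(1, 5, 6, 4, 3, 2)(7, 8)

From 1: 1 → 5 → 6 → 4 → 3 → 2 → 1, closing the cycle (1, 5, 6, 4, 3, 2).
Repeating from the next unused element and collecting all non-trivial cycles gives (1, 5, 6, 4, 3, 2)(7, 8).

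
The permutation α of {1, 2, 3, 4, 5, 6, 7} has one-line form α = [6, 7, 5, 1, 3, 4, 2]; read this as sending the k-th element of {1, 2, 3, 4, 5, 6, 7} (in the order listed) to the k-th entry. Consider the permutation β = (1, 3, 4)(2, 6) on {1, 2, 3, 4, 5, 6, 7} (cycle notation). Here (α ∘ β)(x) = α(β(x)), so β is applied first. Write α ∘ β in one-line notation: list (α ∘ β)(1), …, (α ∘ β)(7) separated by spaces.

(α ∘ β)(x) = α(β(x)). Computing each image: α(β(1)) = α(3) = 5, α(β(2)) = α(6) = 4, α(β(3)) = α(4) = 1, α(β(4)) = α(1) = 6, α(β(5)) = α(5) = 3, α(β(6)) = α(2) = 7, α(β(7)) = α(7) = 2.
Hence α ∘ β = [5 4 1 6 3 7 2].

5 4 1 6 3 7 2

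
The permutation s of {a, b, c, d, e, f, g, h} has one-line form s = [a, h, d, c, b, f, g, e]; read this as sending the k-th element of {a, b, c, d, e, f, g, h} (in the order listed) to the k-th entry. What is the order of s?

6

Writing s as disjoint cycles, the cycle lengths are 3, 2, 1, 1, 1.
Since disjoint cycles commute, ord(s) = lcm(3, 2) = 6.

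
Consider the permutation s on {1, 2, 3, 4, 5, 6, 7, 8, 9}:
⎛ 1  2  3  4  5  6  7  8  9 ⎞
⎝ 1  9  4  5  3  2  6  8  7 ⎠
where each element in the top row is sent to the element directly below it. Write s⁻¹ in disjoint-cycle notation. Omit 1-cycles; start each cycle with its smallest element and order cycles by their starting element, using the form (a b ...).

(2 6 7 9)(3 5 4)

The cycle decomposition of s is (2 9 7 6)(3 4 5).
Reversing each cycle (and rotating so the smallest element leads) gives s⁻¹ = (2 6 7 9)(3 5 4).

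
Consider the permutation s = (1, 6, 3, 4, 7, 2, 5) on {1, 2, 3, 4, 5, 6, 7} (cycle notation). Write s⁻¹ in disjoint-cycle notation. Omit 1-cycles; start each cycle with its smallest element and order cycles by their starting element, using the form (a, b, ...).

(1, 5, 2, 7, 4, 3, 6)

Inverting a permutation written in cycle notation just reverses the order within every cycle.
Reversing each cycle of s and rotating so the smallest element leads gives (1, 5, 2, 7, 4, 3, 6).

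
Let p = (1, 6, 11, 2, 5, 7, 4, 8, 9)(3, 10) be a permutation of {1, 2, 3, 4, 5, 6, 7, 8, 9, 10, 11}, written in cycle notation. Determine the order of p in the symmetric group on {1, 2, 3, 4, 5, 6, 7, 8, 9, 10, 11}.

The cycle type of p is (9, 2).
The order of p is the least common multiple of its cycle lengths: lcm(9, 2) = 18.

18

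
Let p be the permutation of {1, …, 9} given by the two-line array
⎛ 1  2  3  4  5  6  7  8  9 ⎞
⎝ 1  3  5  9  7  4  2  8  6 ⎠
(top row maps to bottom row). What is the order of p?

Writing p as disjoint cycles, the cycle lengths are 4, 3, 1, 1.
Since disjoint cycles commute, ord(p) = lcm(4, 3) = 12.

12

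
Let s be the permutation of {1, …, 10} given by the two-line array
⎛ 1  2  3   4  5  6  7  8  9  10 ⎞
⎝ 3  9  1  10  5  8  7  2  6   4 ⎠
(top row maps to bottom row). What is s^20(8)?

Tracing 8 → 2 → … returns to 8 after 4 steps, so 8 lies in a 4-cycle (2, 9, 6, 8).
Powers repeat with period 4 on this cycle, and 20 mod 4 = 0, so s^20(8) = s^0(8).
So s^20(8) = 8.

8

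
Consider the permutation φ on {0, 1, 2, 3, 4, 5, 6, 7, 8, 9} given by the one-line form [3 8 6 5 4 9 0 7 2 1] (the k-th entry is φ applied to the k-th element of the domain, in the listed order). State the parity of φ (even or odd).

In disjoint-cycle form the cycle lengths are 8, 1, 1.
A cycle of length ℓ contributes ℓ−1 transpositions, so φ is a product of 7 transpositions — odd.

odd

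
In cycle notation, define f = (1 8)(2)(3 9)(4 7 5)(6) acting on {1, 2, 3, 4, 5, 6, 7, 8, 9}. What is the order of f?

The cycle type of f is (3, 2, 2, 1, 1).
The order of f is the least common multiple of its cycle lengths: lcm(3, 2, 2) = 6.

6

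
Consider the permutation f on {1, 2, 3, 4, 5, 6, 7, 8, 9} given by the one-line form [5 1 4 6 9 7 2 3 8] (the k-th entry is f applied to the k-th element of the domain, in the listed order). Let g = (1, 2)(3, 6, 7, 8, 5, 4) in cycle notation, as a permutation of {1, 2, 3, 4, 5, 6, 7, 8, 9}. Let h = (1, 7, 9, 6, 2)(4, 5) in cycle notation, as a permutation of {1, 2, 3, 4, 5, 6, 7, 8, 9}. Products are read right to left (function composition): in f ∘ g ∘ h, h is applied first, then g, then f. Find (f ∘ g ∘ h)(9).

2

Apply the permutations in order: h(9) = 6, then g(6) = 7, then f(7) = 2. So (f ∘ g ∘ h)(9) = 2.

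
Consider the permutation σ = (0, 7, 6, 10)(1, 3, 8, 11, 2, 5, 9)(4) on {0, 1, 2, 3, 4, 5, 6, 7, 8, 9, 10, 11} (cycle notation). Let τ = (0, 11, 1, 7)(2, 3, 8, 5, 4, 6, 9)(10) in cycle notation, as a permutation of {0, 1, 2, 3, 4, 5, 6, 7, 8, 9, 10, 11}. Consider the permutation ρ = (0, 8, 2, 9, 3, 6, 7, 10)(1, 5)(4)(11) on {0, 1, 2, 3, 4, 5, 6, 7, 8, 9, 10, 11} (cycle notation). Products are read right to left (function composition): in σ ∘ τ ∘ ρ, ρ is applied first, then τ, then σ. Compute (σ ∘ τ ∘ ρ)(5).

6

Chase 5: ρ(5) = 1; τ(1) = 7; σ(7) = 6. Hence (σ ∘ τ ∘ ρ)(5) = 6.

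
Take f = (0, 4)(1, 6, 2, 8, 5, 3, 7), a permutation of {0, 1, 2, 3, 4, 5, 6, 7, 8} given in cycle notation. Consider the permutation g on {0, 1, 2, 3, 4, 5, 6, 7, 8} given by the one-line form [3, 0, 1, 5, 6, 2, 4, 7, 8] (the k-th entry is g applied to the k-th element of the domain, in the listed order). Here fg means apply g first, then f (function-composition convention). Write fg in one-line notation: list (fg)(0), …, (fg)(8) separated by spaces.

(fg)(x) = f(g(x)). Computing each image: f(g(0)) = f(3) = 7, f(g(1)) = f(0) = 4, f(g(2)) = f(1) = 6, f(g(3)) = f(5) = 3, f(g(4)) = f(6) = 2, f(g(5)) = f(2) = 8, f(g(6)) = f(4) = 0, f(g(7)) = f(7) = 1, f(g(8)) = f(8) = 5.
Hence fg = [7 4 6 3 2 8 0 1 5].

7 4 6 3 2 8 0 1 5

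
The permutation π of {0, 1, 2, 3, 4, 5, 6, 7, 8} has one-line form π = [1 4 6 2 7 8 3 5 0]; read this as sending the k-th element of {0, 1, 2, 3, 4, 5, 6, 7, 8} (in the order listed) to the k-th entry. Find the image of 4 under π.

7

4 is element number 5 of the domain, and entry number 5 of the one-line form is 7, so π(4) = 7.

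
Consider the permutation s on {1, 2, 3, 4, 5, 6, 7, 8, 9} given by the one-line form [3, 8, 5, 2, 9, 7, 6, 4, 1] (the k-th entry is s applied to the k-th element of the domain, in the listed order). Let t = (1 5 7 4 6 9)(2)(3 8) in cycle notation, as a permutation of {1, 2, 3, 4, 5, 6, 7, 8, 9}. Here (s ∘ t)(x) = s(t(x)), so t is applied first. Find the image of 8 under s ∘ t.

5

t(8) = 3, then s(3) = 5; composing gives (s ∘ t)(8) = 5.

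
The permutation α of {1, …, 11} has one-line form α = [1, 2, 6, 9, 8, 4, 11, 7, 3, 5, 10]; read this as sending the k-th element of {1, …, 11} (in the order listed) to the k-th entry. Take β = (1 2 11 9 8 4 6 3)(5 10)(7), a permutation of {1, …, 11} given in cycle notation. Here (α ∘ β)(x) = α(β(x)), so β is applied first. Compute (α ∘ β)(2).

First apply β: β(2) = 11, then α(11) = 10. Thus (α ∘ β)(2) = 10.

10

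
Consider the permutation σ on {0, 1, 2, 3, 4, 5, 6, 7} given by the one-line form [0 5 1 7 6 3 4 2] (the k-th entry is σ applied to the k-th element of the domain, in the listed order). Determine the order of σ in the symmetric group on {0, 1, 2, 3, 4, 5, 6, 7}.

Decomposing into disjoint cycles gives cycle lengths 5, 2, 1.
The order is lcm(5, 2) = 10.

10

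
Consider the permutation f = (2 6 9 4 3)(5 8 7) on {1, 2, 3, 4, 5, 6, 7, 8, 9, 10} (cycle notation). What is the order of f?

15

The disjoint cycles have lengths 5, 3, 1, 1.
The order is lcm(5, 3) = 15.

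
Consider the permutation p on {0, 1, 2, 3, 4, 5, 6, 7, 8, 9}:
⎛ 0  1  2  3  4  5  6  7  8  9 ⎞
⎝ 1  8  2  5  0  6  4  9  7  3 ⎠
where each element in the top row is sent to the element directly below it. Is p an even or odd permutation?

In disjoint-cycle form the cycle lengths are 9, 1.
A cycle is odd iff its length is even; p has 0 even-length cycles, so sgn(p) = (−1)^0 and p is even.

even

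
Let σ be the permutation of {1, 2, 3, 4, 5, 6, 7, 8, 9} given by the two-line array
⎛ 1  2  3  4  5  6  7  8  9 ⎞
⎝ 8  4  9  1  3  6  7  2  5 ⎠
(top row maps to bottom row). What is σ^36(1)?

1

Tracing 1 → 8 → … returns to 1 after 4 steps, so 1 lies in a 4-cycle (1, 8, 2, 4).
On a 4-cycle, σ^4 is the identity, so σ^36 = σ^0 there (36 ≡ 0 mod 4).
So σ^36(1) = 1.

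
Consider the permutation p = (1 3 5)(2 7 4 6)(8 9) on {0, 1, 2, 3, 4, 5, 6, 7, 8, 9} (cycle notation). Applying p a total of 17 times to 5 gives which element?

5 lies in the 3-cycle (1 3 5).
On a 3-cycle, p^3 is the identity, so p^17 = p^2 there (17 ≡ 2 mod 3).
Stepping 2 places around the cycle: 5 → 1 → 3.

3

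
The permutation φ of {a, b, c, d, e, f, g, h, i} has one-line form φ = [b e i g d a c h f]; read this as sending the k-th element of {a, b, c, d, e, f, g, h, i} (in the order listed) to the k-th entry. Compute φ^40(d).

Tracing d → g → … returns to d after 8 steps, so d lies in an 8-cycle (a b e d g c i f).
Since the cycle has length 8, φ^40 acts on it the same as φ^0 (40 mod 8 = 0).
So φ^40(d) = d.

d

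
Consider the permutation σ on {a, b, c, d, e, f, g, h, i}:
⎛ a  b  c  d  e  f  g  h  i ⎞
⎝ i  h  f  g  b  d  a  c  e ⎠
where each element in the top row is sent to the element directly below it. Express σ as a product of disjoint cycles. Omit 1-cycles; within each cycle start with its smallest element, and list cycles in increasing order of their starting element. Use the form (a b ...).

(a i e b h c f d g)

Iterating σ from a gives a → i → e → b → h → c → f → d → g → a; that is the 9-cycle (a i e b h c f d g).
Continuing from each remaining unvisited element yields (a i e b h c f d g).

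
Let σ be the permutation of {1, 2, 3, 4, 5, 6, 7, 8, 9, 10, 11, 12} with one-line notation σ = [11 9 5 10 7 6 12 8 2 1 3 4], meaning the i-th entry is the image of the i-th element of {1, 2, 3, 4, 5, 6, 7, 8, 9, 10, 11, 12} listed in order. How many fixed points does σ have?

The fixed points (elements with σ(x) = x) are {6, 8}, so there are 2.

2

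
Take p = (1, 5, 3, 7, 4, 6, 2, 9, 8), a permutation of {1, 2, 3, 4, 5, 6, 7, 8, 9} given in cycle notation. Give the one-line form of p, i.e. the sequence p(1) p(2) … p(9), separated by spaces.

5 9 7 6 3 2 4 1 8

Image by image: 1→5, 2→9, 3→7, 4→6, 5→3, 6→2, 7→4, 8→1, 9→8.
So the one-line form is 5 9 7 6 3 2 4 1 8.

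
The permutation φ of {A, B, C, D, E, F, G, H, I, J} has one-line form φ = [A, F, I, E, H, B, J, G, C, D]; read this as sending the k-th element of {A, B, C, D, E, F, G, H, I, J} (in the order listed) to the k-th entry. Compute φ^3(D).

Tracing D → E → … returns to D after 5 steps, so D lies in a 5-cycle (D, E, H, G, J).
Advancing 3 steps from D: D → E → H → G.

G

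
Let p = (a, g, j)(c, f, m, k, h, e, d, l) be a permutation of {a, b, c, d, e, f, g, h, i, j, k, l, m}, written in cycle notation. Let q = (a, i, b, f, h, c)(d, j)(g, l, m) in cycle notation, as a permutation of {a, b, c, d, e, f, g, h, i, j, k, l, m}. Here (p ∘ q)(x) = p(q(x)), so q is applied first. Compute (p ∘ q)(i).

b

q(i) = b, then p(b) = b; composing gives (p ∘ q)(i) = b.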